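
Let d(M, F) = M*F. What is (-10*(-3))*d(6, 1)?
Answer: 180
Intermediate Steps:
d(M, F) = F*M
(-10*(-3))*d(6, 1) = (-10*(-3))*(1*6) = 30*6 = 180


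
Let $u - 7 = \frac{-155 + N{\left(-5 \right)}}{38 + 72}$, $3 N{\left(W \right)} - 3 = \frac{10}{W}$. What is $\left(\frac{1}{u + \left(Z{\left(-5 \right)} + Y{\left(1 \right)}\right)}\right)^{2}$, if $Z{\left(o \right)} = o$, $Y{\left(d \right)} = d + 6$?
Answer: $\frac{27225}{1570009} \approx 0.017341$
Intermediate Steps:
$Y{\left(d \right)} = 6 + d$
$N{\left(W \right)} = 1 + \frac{10}{3 W}$ ($N{\left(W \right)} = 1 + \frac{10 \frac{1}{W}}{3} = 1 + \frac{10}{3 W}$)
$u = \frac{923}{165}$ ($u = 7 + \frac{-155 + \frac{\frac{10}{3} - 5}{-5}}{38 + 72} = 7 + \frac{-155 - - \frac{1}{3}}{110} = 7 + \left(-155 + \frac{1}{3}\right) \frac{1}{110} = 7 - \frac{232}{165} = \frac{923}{165} \approx 5.5939$)
$\left(\frac{1}{u + \left(Z{\left(-5 \right)} + Y{\left(1 \right)}\right)}\right)^{2} = \left(\frac{1}{\frac{923}{165} + \left(-5 + \left(6 + 1\right)\right)}\right)^{2} = \left(\frac{1}{\frac{923}{165} + \left(-5 + 7\right)}\right)^{2} = \left(\frac{1}{\frac{923}{165} + 2}\right)^{2} = \left(\frac{1}{\frac{1253}{165}}\right)^{2} = \left(\frac{165}{1253}\right)^{2} = \frac{27225}{1570009}$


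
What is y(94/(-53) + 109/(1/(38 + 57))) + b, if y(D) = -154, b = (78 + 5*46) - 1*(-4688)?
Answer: 4842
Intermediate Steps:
b = 4996 (b = (78 + 230) + 4688 = 308 + 4688 = 4996)
y(94/(-53) + 109/(1/(38 + 57))) + b = -154 + 4996 = 4842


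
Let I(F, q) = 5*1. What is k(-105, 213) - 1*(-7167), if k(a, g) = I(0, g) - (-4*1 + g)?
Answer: 6963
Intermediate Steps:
I(F, q) = 5
k(a, g) = 9 - g (k(a, g) = 5 - (-4*1 + g) = 5 - (-4 + g) = 5 + (4 - g) = 9 - g)
k(-105, 213) - 1*(-7167) = (9 - 1*213) - 1*(-7167) = (9 - 213) + 7167 = -204 + 7167 = 6963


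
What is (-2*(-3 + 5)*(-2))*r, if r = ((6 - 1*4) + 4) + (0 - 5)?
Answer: 8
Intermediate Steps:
r = 1 (r = ((6 - 4) + 4) - 5 = (2 + 4) - 5 = 6 - 5 = 1)
(-2*(-3 + 5)*(-2))*r = (-2*(-3 + 5)*(-2))*1 = (-2*2*(-2))*1 = -4*(-2)*1 = 8*1 = 8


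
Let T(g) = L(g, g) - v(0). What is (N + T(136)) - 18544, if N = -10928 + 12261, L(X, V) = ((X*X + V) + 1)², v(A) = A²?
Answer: 347171478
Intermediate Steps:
L(X, V) = (1 + V + X²)² (L(X, V) = ((X² + V) + 1)² = ((V + X²) + 1)² = (1 + V + X²)²)
N = 1333
T(g) = (1 + g + g²)² (T(g) = (1 + g + g²)² - 1*0² = (1 + g + g²)² - 1*0 = (1 + g + g²)² + 0 = (1 + g + g²)²)
(N + T(136)) - 18544 = (1333 + (1 + 136 + 136²)²) - 18544 = (1333 + (1 + 136 + 18496)²) - 18544 = (1333 + 18633²) - 18544 = (1333 + 347188689) - 18544 = 347190022 - 18544 = 347171478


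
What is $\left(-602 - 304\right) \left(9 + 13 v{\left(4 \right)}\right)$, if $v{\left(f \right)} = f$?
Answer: $-55266$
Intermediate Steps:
$\left(-602 - 304\right) \left(9 + 13 v{\left(4 \right)}\right) = \left(-602 - 304\right) \left(9 + 13 \cdot 4\right) = \left(-602 - 304\right) \left(9 + 52\right) = \left(-906\right) 61 = -55266$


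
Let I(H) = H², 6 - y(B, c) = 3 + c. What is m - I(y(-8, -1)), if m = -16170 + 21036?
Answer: 4850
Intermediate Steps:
y(B, c) = 3 - c (y(B, c) = 6 - (3 + c) = 6 + (-3 - c) = 3 - c)
m = 4866
m - I(y(-8, -1)) = 4866 - (3 - 1*(-1))² = 4866 - (3 + 1)² = 4866 - 1*4² = 4866 - 1*16 = 4866 - 16 = 4850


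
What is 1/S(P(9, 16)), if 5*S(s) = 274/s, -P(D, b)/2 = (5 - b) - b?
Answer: 135/137 ≈ 0.98540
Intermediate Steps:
P(D, b) = -10 + 4*b (P(D, b) = -2*((5 - b) - b) = -2*(5 - 2*b) = -10 + 4*b)
S(s) = 274/(5*s) (S(s) = (274/s)/5 = 274/(5*s))
1/S(P(9, 16)) = 1/(274/(5*(-10 + 4*16))) = 1/(274/(5*(-10 + 64))) = 1/((274/5)/54) = 1/((274/5)*(1/54)) = 1/(137/135) = 135/137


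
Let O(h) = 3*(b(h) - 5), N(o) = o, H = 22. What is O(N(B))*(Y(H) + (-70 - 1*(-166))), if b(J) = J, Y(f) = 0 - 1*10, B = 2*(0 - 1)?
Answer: -1806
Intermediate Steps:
B = -2 (B = 2*(-1) = -2)
Y(f) = -10 (Y(f) = 0 - 10 = -10)
O(h) = -15 + 3*h (O(h) = 3*(h - 5) = 3*(-5 + h) = -15 + 3*h)
O(N(B))*(Y(H) + (-70 - 1*(-166))) = (-15 + 3*(-2))*(-10 + (-70 - 1*(-166))) = (-15 - 6)*(-10 + (-70 + 166)) = -21*(-10 + 96) = -21*86 = -1806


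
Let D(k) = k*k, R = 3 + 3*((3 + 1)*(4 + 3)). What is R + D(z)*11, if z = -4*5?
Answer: 4487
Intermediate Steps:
z = -20
R = 87 (R = 3 + 3*(4*7) = 3 + 3*28 = 3 + 84 = 87)
D(k) = k²
R + D(z)*11 = 87 + (-20)²*11 = 87 + 400*11 = 87 + 4400 = 4487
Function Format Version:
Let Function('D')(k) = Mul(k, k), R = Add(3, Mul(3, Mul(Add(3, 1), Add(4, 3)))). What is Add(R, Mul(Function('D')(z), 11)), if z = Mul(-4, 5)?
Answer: 4487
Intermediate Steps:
z = -20
R = 87 (R = Add(3, Mul(3, Mul(4, 7))) = Add(3, Mul(3, 28)) = Add(3, 84) = 87)
Function('D')(k) = Pow(k, 2)
Add(R, Mul(Function('D')(z), 11)) = Add(87, Mul(Pow(-20, 2), 11)) = Add(87, Mul(400, 11)) = Add(87, 4400) = 4487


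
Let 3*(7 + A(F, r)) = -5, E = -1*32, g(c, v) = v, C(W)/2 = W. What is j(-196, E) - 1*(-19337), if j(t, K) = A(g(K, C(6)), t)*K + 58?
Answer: 59017/3 ≈ 19672.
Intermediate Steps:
C(W) = 2*W
E = -32
A(F, r) = -26/3 (A(F, r) = -7 + (⅓)*(-5) = -7 - 5/3 = -26/3)
j(t, K) = 58 - 26*K/3 (j(t, K) = -26*K/3 + 58 = 58 - 26*K/3)
j(-196, E) - 1*(-19337) = (58 - 26/3*(-32)) - 1*(-19337) = (58 + 832/3) + 19337 = 1006/3 + 19337 = 59017/3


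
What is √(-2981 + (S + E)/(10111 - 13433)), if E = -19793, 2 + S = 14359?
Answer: I*√360503/11 ≈ 54.584*I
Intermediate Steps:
S = 14357 (S = -2 + 14359 = 14357)
√(-2981 + (S + E)/(10111 - 13433)) = √(-2981 + (14357 - 19793)/(10111 - 13433)) = √(-2981 - 5436/(-3322)) = √(-2981 - 5436*(-1/3322)) = √(-2981 + 18/11) = √(-32773/11) = I*√360503/11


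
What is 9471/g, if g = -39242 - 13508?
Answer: -9471/52750 ≈ -0.17954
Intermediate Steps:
g = -52750
9471/g = 9471/(-52750) = 9471*(-1/52750) = -9471/52750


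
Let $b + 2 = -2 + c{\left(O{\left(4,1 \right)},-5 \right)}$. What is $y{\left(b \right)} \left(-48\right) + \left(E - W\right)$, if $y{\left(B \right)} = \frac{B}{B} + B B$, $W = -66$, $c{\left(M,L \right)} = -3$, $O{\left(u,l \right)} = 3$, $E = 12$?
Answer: $-2322$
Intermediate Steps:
$b = -7$ ($b = -2 - 5 = -7$)
$y{\left(B \right)} = 1 + B^{2}$
$y{\left(b \right)} \left(-48\right) + \left(E - W\right) = \left(1 + \left(-7\right)^{2}\right) \left(-48\right) + \left(12 - -66\right) = \left(1 + 49\right) \left(-48\right) + \left(12 + 66\right) = 50 \left(-48\right) + 78 = -2400 + 78 = -2322$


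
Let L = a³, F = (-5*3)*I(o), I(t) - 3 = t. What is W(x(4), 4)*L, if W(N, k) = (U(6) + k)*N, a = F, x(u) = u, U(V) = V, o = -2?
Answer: -135000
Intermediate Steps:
I(t) = 3 + t
F = -15 (F = (-5*3)*(3 - 2) = -15*1 = -15)
a = -15
W(N, k) = N*(6 + k) (W(N, k) = (6 + k)*N = N*(6 + k))
L = -3375 (L = (-15)³ = -3375)
W(x(4), 4)*L = (4*(6 + 4))*(-3375) = (4*10)*(-3375) = 40*(-3375) = -135000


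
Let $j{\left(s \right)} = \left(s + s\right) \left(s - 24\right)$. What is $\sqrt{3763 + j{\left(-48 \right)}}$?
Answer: $5 \sqrt{427} \approx 103.32$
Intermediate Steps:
$j{\left(s \right)} = 2 s \left(-24 + s\right)$
$\sqrt{3763 + j{\left(-48 \right)}} = \sqrt{3763 + 2 \left(-48\right) \left(-24 - 48\right)} = \sqrt{3763 + 2 \left(-48\right) \left(-72\right)} = \sqrt{3763 + 6912} = \sqrt{10675} = 5 \sqrt{427}$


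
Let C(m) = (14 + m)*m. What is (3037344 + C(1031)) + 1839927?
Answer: 5954666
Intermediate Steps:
C(m) = m*(14 + m)
(3037344 + C(1031)) + 1839927 = (3037344 + 1031*(14 + 1031)) + 1839927 = (3037344 + 1031*1045) + 1839927 = (3037344 + 1077395) + 1839927 = 4114739 + 1839927 = 5954666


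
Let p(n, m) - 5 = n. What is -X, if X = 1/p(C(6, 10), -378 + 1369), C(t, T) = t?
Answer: -1/11 ≈ -0.090909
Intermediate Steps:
p(n, m) = 5 + n
X = 1/11 (X = 1/(5 + 6) = 1/11 ≈ 0.090909)
-X = -1*1/11 = -1/11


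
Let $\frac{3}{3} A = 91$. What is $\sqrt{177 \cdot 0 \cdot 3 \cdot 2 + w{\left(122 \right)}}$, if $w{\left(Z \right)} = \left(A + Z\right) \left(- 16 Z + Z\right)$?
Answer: $3 i \sqrt{43310} \approx 624.33 i$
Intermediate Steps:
$A = 91$
$w{\left(Z \right)} = - 15 Z \left(91 + Z\right)$ ($w{\left(Z \right)} = \left(91 + Z\right) \left(- 16 Z + Z\right) = \left(91 + Z\right) \left(- 15 Z\right) = - 15 Z \left(91 + Z\right)$)
$\sqrt{177 \cdot 0 \cdot 3 \cdot 2 + w{\left(122 \right)}} = \sqrt{177 \cdot 0 \cdot 3 \cdot 2 - 1830 \left(91 + 122\right)} = \sqrt{177 \cdot 0 \cdot 2 - 1830 \cdot 213} = \sqrt{177 \cdot 0 - 389790} = \sqrt{0 - 389790} = \sqrt{-389790} = 3 i \sqrt{43310}$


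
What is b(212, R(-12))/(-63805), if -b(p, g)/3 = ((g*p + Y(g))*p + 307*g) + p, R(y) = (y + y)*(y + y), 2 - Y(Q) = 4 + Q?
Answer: 11118108/9115 ≈ 1219.8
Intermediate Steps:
Y(Q) = -2 - Q (Y(Q) = 2 - (4 + Q) = 2 + (-4 - Q) = -2 - Q)
R(y) = 4*y² (R(y) = (2*y)*(2*y) = 4*y²)
b(p, g) = -921*g - 3*p - 3*p*(-2 - g + g*p) (b(p, g) = -3*(((g*p + (-2 - g))*p + 307*g) + p) = -3*(((-2 - g + g*p)*p + 307*g) + p) = -3*((p*(-2 - g + g*p) + 307*g) + p) = -3*((307*g + p*(-2 - g + g*p)) + p) = -3*(p + 307*g + p*(-2 - g + g*p)) = -921*g - 3*p - 3*p*(-2 - g + g*p))
b(212, R(-12))/(-63805) = (-3684*(-12)² + 3*212 - 3*4*(-12)²*212² + 3*(4*(-12)²)*212)/(-63805) = (-3684*144 + 636 - 3*4*144*44944 + 3*(4*144)*212)*(-1/63805) = (-921*576 + 636 - 3*576*44944 + 3*576*212)*(-1/63805) = (-530496 + 636 - 77663232 + 366336)*(-1/63805) = -77826756*(-1/63805) = 11118108/9115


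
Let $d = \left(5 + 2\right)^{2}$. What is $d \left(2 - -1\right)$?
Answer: $147$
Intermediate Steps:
$d = 49$ ($d = 7^{2} = 49$)
$d \left(2 - -1\right) = 49 \left(2 - -1\right) = 49 \left(2 + \left(-7 + 8\right)\right) = 49 \left(2 + 1\right) = 49 \cdot 3 = 147$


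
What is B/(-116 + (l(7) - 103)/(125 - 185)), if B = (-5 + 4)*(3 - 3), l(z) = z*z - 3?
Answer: 0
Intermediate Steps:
l(z) = -3 + z**2 (l(z) = z**2 - 3 = -3 + z**2)
B = 0 (B = -1*0 = 0)
B/(-116 + (l(7) - 103)/(125 - 185)) = 0/(-116 + ((-3 + 7**2) - 103)/(125 - 185)) = 0/(-116 + ((-3 + 49) - 103)/(-60)) = 0/(-116 + (46 - 103)*(-1/60)) = 0/(-116 - 57*(-1/60)) = 0/(-116 + 19/20) = 0/(-2301/20) = 0*(-20/2301) = 0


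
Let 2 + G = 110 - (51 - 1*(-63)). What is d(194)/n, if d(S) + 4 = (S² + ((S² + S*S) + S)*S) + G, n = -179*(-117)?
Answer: 14678030/20943 ≈ 700.86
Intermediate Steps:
n = 20943
G = -6 (G = -2 + (110 - (51 - 1*(-63))) = -2 + (110 - (51 + 63)) = -2 + (110 - 1*114) = -2 + (110 - 114) = -2 - 4 = -6)
d(S) = -10 + S² + S*(S + 2*S²) (d(S) = -4 + ((S² + ((S² + S*S) + S)*S) - 6) = -4 + ((S² + ((S² + S²) + S)*S) - 6) = -4 + ((S² + (2*S² + S)*S) - 6) = -4 + ((S² + (S + 2*S²)*S) - 6) = -4 + ((S² + S*(S + 2*S²)) - 6) = -4 + (-6 + S² + S*(S + 2*S²)) = -10 + S² + S*(S + 2*S²))
d(194)/n = (-10 + 2*194² + 2*194³)/20943 = (-10 + 2*37636 + 2*7301384)*(1/20943) = (-10 + 75272 + 14602768)*(1/20943) = 14678030*(1/20943) = 14678030/20943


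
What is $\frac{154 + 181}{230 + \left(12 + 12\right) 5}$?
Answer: $\frac{67}{70} \approx 0.95714$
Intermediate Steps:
$\frac{154 + 181}{230 + \left(12 + 12\right) 5} = \frac{335}{230 + 24 \cdot 5} = \frac{335}{230 + 120} = \frac{335}{350} = 335 \cdot \frac{1}{350} = \frac{67}{70}$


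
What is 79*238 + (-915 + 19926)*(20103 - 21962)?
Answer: -35322647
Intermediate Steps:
79*238 + (-915 + 19926)*(20103 - 21962) = 18802 + 19011*(-1859) = 18802 - 35341449 = -35322647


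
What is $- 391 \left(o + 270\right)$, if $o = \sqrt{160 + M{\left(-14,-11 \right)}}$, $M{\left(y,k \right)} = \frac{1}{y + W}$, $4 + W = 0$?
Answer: $-105570 - \frac{391 \sqrt{5758}}{6} \approx -1.1052 \cdot 10^{5}$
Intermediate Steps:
$W = -4$ ($W = -4 + 0 = -4$)
$M{\left(y,k \right)} = \frac{1}{-4 + y}$ ($M{\left(y,k \right)} = \frac{1}{y - 4} = \frac{1}{-4 + y}$)
$o = \frac{\sqrt{5758}}{6}$ ($o = \sqrt{160 + \frac{1}{-4 - 14}} = \sqrt{160 + \frac{1}{-18}} = \sqrt{160 - \frac{1}{18}} = \sqrt{\frac{2879}{18}} = \frac{\sqrt{5758}}{6} \approx 12.647$)
$- 391 \left(o + 270\right) = - 391 \left(\frac{\sqrt{5758}}{6} + 270\right) = - 391 \left(270 + \frac{\sqrt{5758}}{6}\right) = -105570 - \frac{391 \sqrt{5758}}{6}$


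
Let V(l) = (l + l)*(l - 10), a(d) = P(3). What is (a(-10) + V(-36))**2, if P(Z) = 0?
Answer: 10969344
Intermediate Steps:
a(d) = 0
V(l) = 2*l*(-10 + l) (V(l) = (2*l)*(-10 + l) = 2*l*(-10 + l))
(a(-10) + V(-36))**2 = (0 + 2*(-36)*(-10 - 36))**2 = (0 + 2*(-36)*(-46))**2 = (0 + 3312)**2 = 3312**2 = 10969344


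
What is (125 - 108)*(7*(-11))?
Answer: -1309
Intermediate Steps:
(125 - 108)*(7*(-11)) = 17*(-77) = -1309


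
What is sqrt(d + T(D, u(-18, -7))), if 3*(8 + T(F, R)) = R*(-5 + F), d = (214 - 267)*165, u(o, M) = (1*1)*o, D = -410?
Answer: I*sqrt(6263) ≈ 79.139*I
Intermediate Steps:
u(o, M) = o (u(o, M) = 1*o = o)
d = -8745 (d = -53*165 = -8745)
T(F, R) = -8 + R*(-5 + F)/3 (T(F, R) = -8 + (R*(-5 + F))/3 = -8 + R*(-5 + F)/3)
sqrt(d + T(D, u(-18, -7))) = sqrt(-8745 + (-8 - 5/3*(-18) + (1/3)*(-410)*(-18))) = sqrt(-8745 + (-8 + 30 + 2460)) = sqrt(-8745 + 2482) = sqrt(-6263) = I*sqrt(6263)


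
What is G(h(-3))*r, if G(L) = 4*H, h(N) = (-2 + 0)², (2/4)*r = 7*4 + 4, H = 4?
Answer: 1024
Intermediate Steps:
r = 64 (r = 2*(7*4 + 4) = 2*(28 + 4) = 2*32 = 64)
h(N) = 4 (h(N) = (-2)² = 4)
G(L) = 16 (G(L) = 4*4 = 16)
G(h(-3))*r = 16*64 = 1024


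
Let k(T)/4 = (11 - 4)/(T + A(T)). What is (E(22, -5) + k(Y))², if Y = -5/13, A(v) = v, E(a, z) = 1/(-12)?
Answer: 4791721/3600 ≈ 1331.0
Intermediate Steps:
E(a, z) = -1/12
Y = -5/13 (Y = -5*1/13 = -5/13 ≈ -0.38462)
k(T) = 14/T (k(T) = 4*((11 - 4)/(T + T)) = 4*(7/((2*T))) = 4*(7*(1/(2*T))) = 4*(7/(2*T)) = 14/T)
(E(22, -5) + k(Y))² = (-1/12 + 14/(-5/13))² = (-1/12 + 14*(-13/5))² = (-1/12 - 182/5)² = (-2189/60)² = 4791721/3600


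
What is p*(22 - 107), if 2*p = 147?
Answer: -12495/2 ≈ -6247.5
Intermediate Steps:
p = 147/2 (p = (½)*147 = 147/2 ≈ 73.500)
p*(22 - 107) = 147*(22 - 107)/2 = (147/2)*(-85) = -12495/2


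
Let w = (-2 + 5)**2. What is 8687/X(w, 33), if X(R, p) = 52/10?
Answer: 43435/26 ≈ 1670.6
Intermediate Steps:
w = 9 (w = 3**2 = 9)
X(R, p) = 26/5 (X(R, p) = 52*(1/10) = 26/5)
8687/X(w, 33) = 8687/(26/5) = 8687*(5/26) = 43435/26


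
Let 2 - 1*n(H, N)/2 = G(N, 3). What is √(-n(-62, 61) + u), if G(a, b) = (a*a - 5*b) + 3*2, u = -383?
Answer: √7037 ≈ 83.887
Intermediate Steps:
G(a, b) = 6 + a² - 5*b (G(a, b) = (a² - 5*b) + 6 = 6 + a² - 5*b)
n(H, N) = 22 - 2*N² (n(H, N) = 4 - 2*(6 + N² - 5*3) = 4 - 2*(6 + N² - 15) = 4 - 2*(-9 + N²) = 4 + (18 - 2*N²) = 22 - 2*N²)
√(-n(-62, 61) + u) = √(-(22 - 2*61²) - 383) = √(-(22 - 2*3721) - 383) = √(-(22 - 7442) - 383) = √(-1*(-7420) - 383) = √(7420 - 383) = √7037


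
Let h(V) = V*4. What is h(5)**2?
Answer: 400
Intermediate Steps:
h(V) = 4*V
h(5)**2 = (4*5)**2 = 20**2 = 400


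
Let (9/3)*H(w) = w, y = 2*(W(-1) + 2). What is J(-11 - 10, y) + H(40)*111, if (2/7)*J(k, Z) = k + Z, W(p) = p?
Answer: 2827/2 ≈ 1413.5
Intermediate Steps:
y = 2 (y = 2*(-1 + 2) = 2*1 = 2)
H(w) = w/3
J(k, Z) = 7*Z/2 + 7*k/2 (J(k, Z) = 7*(k + Z)/2 = 7*(Z + k)/2 = 7*Z/2 + 7*k/2)
J(-11 - 10, y) + H(40)*111 = ((7/2)*2 + 7*(-11 - 10)/2) + ((1/3)*40)*111 = (7 + (7/2)*(-21)) + (40/3)*111 = (7 - 147/2) + 1480 = -133/2 + 1480 = 2827/2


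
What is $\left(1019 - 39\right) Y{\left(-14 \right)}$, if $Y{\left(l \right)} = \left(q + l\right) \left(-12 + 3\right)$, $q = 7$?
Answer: $61740$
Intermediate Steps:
$Y{\left(l \right)} = -63 - 9 l$ ($Y{\left(l \right)} = \left(7 + l\right) \left(-12 + 3\right) = \left(7 + l\right) \left(-9\right) = -63 - 9 l$)
$\left(1019 - 39\right) Y{\left(-14 \right)} = \left(1019 - 39\right) \left(-63 - -126\right) = 980 \left(-63 + 126\right) = 980 \cdot 63 = 61740$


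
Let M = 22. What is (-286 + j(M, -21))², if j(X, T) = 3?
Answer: 80089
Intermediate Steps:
(-286 + j(M, -21))² = (-286 + 3)² = (-283)² = 80089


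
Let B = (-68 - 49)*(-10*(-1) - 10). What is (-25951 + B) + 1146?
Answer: -24805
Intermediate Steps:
B = 0 (B = -117*(10 - 10) = -117*0 = 0)
(-25951 + B) + 1146 = (-25951 + 0) + 1146 = -25951 + 1146 = -24805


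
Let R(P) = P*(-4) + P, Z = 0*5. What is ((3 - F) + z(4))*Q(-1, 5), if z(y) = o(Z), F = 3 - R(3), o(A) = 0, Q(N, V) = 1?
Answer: -9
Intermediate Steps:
Z = 0
R(P) = -3*P (R(P) = -4*P + P = -3*P)
F = 12 (F = 3 - (-3)*3 = 3 - 1*(-9) = 3 + 9 = 12)
z(y) = 0
((3 - F) + z(4))*Q(-1, 5) = ((3 - 1*12) + 0)*1 = ((3 - 12) + 0)*1 = (-9 + 0)*1 = -9*1 = -9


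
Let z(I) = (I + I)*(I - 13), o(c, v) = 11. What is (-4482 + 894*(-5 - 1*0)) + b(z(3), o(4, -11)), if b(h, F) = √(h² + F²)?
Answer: -8891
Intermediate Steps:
z(I) = 2*I*(-13 + I) (z(I) = (2*I)*(-13 + I) = 2*I*(-13 + I))
b(h, F) = √(F² + h²)
(-4482 + 894*(-5 - 1*0)) + b(z(3), o(4, -11)) = (-4482 + 894*(-5 - 1*0)) + √(11² + (2*3*(-13 + 3))²) = (-4482 + 894*(-5 + 0)) + √(121 + (2*3*(-10))²) = (-4482 + 894*(-5)) + √(121 + (-60)²) = (-4482 - 4470) + √(121 + 3600) = -8952 + √3721 = -8952 + 61 = -8891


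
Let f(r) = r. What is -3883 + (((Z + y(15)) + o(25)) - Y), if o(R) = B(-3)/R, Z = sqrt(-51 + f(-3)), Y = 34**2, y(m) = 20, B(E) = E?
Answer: -125478/25 + 3*I*sqrt(6) ≈ -5019.1 + 7.3485*I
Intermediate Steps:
Y = 1156
Z = 3*I*sqrt(6) (Z = sqrt(-51 - 3) = sqrt(-54) = 3*I*sqrt(6) ≈ 7.3485*I)
o(R) = -3/R
-3883 + (((Z + y(15)) + o(25)) - Y) = -3883 + (((3*I*sqrt(6) + 20) - 3/25) - 1*1156) = -3883 + (((20 + 3*I*sqrt(6)) - 3*1/25) - 1156) = -3883 + (((20 + 3*I*sqrt(6)) - 3/25) - 1156) = -3883 + ((497/25 + 3*I*sqrt(6)) - 1156) = -3883 + (-28403/25 + 3*I*sqrt(6)) = -125478/25 + 3*I*sqrt(6)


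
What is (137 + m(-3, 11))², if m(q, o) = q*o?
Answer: 10816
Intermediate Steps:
m(q, o) = o*q
(137 + m(-3, 11))² = (137 + 11*(-3))² = (137 - 33)² = 104² = 10816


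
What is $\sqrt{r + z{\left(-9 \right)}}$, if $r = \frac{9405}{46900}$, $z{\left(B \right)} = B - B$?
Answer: $\frac{3 \sqrt{490105}}{4690} \approx 0.44781$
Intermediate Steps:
$z{\left(B \right)} = 0$
$r = \frac{1881}{9380}$ ($r = 9405 \cdot \frac{1}{46900} = \frac{1881}{9380} \approx 0.20053$)
$\sqrt{r + z{\left(-9 \right)}} = \sqrt{\frac{1881}{9380} + 0} = \sqrt{\frac{1881}{9380}} = \frac{3 \sqrt{490105}}{4690}$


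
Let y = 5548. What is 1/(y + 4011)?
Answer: 1/9559 ≈ 0.00010461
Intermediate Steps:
1/(y + 4011) = 1/(5548 + 4011) = 1/9559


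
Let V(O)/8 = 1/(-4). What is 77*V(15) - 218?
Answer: -372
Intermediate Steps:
V(O) = -2 (V(O) = 8/(-4) = 8*(-1/4) = -2)
77*V(15) - 218 = 77*(-2) - 218 = -154 - 218 = -372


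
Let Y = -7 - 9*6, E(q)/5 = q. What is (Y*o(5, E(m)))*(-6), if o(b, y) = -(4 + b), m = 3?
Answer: -3294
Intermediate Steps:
E(q) = 5*q
o(b, y) = -4 - b
Y = -61 (Y = -7 - 54 = -61)
(Y*o(5, E(m)))*(-6) = -61*(-4 - 1*5)*(-6) = -61*(-4 - 5)*(-6) = -61*(-9)*(-6) = 549*(-6) = -3294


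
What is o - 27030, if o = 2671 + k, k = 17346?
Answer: -7013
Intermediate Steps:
o = 20017 (o = 2671 + 17346 = 20017)
o - 27030 = 20017 - 27030 = -7013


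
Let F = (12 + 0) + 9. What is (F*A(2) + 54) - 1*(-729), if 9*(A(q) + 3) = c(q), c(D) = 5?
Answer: 2195/3 ≈ 731.67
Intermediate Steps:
A(q) = -22/9 (A(q) = -3 + (⅑)*5 = -3 + 5/9 = -22/9)
F = 21 (F = 12 + 9 = 21)
(F*A(2) + 54) - 1*(-729) = (21*(-22/9) + 54) - 1*(-729) = (-154/3 + 54) + 729 = 8/3 + 729 = 2195/3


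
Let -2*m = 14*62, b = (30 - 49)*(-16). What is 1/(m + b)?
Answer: -1/130 ≈ -0.0076923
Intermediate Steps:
b = 304 (b = -19*(-16) = 304)
m = -434 (m = -7*62 = -1/2*868 = -434)
1/(m + b) = 1/(-434 + 304) = 1/(-130) = -1/130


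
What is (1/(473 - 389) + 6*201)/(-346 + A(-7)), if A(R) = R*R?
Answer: -101305/24948 ≈ -4.0606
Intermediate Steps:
A(R) = R**2
(1/(473 - 389) + 6*201)/(-346 + A(-7)) = (1/(473 - 389) + 6*201)/(-346 + (-7)**2) = (1/84 + 1206)/(-346 + 49) = (1/84 + 1206)/(-297) = (101305/84)*(-1/297) = -101305/24948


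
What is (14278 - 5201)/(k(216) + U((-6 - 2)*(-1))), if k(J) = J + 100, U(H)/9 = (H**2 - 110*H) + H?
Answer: -9077/6956 ≈ -1.3049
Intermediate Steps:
U(H) = -981*H + 9*H**2 (U(H) = 9*((H**2 - 110*H) + H) = 9*(H**2 - 109*H) = -981*H + 9*H**2)
k(J) = 100 + J
(14278 - 5201)/(k(216) + U((-6 - 2)*(-1))) = (14278 - 5201)/((100 + 216) + 9*((-6 - 2)*(-1))*(-109 + (-6 - 2)*(-1))) = 9077/(316 + 9*(-8*(-1))*(-109 - 8*(-1))) = 9077/(316 + 9*8*(-109 + 8)) = 9077/(316 + 9*8*(-101)) = 9077/(316 - 7272) = 9077/(-6956) = 9077*(-1/6956) = -9077/6956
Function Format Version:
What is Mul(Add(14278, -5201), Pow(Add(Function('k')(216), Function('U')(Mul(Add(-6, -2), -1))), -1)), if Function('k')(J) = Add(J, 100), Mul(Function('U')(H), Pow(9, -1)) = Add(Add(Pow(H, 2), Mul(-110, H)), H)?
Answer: Rational(-9077, 6956) ≈ -1.3049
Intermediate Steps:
Function('U')(H) = Add(Mul(-981, H), Mul(9, Pow(H, 2))) (Function('U')(H) = Mul(9, Add(Add(Pow(H, 2), Mul(-110, H)), H)) = Mul(9, Add(Pow(H, 2), Mul(-109, H))) = Add(Mul(-981, H), Mul(9, Pow(H, 2))))
Function('k')(J) = Add(100, J)
Mul(Add(14278, -5201), Pow(Add(Function('k')(216), Function('U')(Mul(Add(-6, -2), -1))), -1)) = Mul(Add(14278, -5201), Pow(Add(Add(100, 216), Mul(9, Mul(Add(-6, -2), -1), Add(-109, Mul(Add(-6, -2), -1)))), -1)) = Mul(9077, Pow(Add(316, Mul(9, Mul(-8, -1), Add(-109, Mul(-8, -1)))), -1)) = Mul(9077, Pow(Add(316, Mul(9, 8, Add(-109, 8))), -1)) = Mul(9077, Pow(Add(316, Mul(9, 8, -101)), -1)) = Mul(9077, Pow(Add(316, -7272), -1)) = Mul(9077, Pow(-6956, -1)) = Mul(9077, Rational(-1, 6956)) = Rational(-9077, 6956)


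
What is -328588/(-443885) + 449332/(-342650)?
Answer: -668161974/1169978425 ≈ -0.57109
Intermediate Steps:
-328588/(-443885) + 449332/(-342650) = -328588*(-1/443885) + 449332*(-1/342650) = 25276/34145 - 224666/171325 = -668161974/1169978425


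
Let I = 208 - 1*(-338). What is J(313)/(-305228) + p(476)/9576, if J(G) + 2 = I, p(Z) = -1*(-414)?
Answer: 34341/828476 ≈ 0.041451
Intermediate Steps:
p(Z) = 414
I = 546 (I = 208 + 338 = 546)
J(G) = 544 (J(G) = -2 + 546 = 544)
J(313)/(-305228) + p(476)/9576 = 544/(-305228) + 414/9576 = 544*(-1/305228) + 414*(1/9576) = -136/76307 + 23/532 = 34341/828476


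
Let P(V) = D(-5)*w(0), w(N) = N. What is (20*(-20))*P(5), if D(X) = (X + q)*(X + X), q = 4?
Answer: 0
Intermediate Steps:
D(X) = 2*X*(4 + X) (D(X) = (X + 4)*(X + X) = (4 + X)*(2*X) = 2*X*(4 + X))
P(V) = 0 (P(V) = (2*(-5)*(4 - 5))*0 = (2*(-5)*(-1))*0 = 10*0 = 0)
(20*(-20))*P(5) = (20*(-20))*0 = -400*0 = 0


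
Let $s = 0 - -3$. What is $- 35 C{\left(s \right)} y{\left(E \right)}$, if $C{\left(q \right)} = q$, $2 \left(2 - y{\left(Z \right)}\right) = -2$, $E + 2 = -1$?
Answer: $-315$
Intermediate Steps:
$E = -3$ ($E = -2 - 1 = -3$)
$y{\left(Z \right)} = 3$ ($y{\left(Z \right)} = 2 - -1 = 2 + 1 = 3$)
$s = 3$ ($s = 0 + 3 = 3$)
$- 35 C{\left(s \right)} y{\left(E \right)} = \left(-35\right) 3 \cdot 3 = \left(-105\right) 3 = -315$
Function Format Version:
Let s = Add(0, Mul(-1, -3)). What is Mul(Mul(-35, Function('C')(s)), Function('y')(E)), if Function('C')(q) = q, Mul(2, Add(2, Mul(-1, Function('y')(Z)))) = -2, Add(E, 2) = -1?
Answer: -315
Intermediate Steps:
E = -3 (E = Add(-2, -1) = -3)
Function('y')(Z) = 3 (Function('y')(Z) = Add(2, Mul(Rational(-1, 2), -2)) = Add(2, 1) = 3)
s = 3 (s = Add(0, 3) = 3)
Mul(Mul(-35, Function('C')(s)), Function('y')(E)) = Mul(Mul(-35, 3), 3) = Mul(-105, 3) = -315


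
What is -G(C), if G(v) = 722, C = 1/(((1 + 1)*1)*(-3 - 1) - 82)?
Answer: -722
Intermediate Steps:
C = -1/90 (C = 1/((2*1)*(-4) - 82) = 1/(2*(-4) - 82) = 1/(-8 - 82) = 1/(-90) = -1/90 ≈ -0.011111)
-G(C) = -1*722 = -722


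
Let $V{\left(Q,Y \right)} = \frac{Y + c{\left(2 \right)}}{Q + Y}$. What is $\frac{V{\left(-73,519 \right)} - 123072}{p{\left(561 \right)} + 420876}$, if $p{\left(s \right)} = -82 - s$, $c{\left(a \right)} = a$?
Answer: $- \frac{54889591}{187423918} \approx -0.29286$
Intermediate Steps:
$V{\left(Q,Y \right)} = \frac{2 + Y}{Q + Y}$ ($V{\left(Q,Y \right)} = \frac{Y + 2}{Q + Y} = \frac{2 + Y}{Q + Y}$)
$\frac{V{\left(-73,519 \right)} - 123072}{p{\left(561 \right)} + 420876} = \frac{\frac{2 + 519}{-73 + 519} - 123072}{\left(-82 - 561\right) + 420876} = \frac{\frac{1}{446} \cdot 521 - 123072}{\left(-82 - 561\right) + 420876} = \frac{\frac{1}{446} \cdot 521 - 123072}{-643 + 420876} = \frac{\frac{521}{446} - 123072}{420233} = \left(- \frac{54889591}{446}\right) \frac{1}{420233} = - \frac{54889591}{187423918}$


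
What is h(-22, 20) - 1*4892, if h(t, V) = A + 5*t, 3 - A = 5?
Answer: -5004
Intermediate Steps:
A = -2 (A = 3 - 1*5 = 3 - 5 = -2)
h(t, V) = -2 + 5*t
h(-22, 20) - 1*4892 = (-2 + 5*(-22)) - 1*4892 = (-2 - 110) - 4892 = -112 - 4892 = -5004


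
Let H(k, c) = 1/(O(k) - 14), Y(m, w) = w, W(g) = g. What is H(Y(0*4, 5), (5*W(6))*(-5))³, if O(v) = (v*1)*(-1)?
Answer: -1/6859 ≈ -0.00014579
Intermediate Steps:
O(v) = -v (O(v) = v*(-1) = -v)
H(k, c) = 1/(-14 - k) (H(k, c) = 1/(-k - 14) = 1/(-14 - k))
H(Y(0*4, 5), (5*W(6))*(-5))³ = (-1/(14 + 5))³ = (-1/19)³ = -1/6859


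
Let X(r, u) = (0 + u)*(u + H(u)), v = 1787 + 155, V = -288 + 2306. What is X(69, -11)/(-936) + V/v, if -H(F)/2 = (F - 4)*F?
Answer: -2697797/908856 ≈ -2.9683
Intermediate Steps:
V = 2018
H(F) = -2*F*(-4 + F) (H(F) = -2*(F - 4)*F = -2*(-4 + F)*F = -2*F*(-4 + F))
v = 1942
X(r, u) = u*(u + 2*u*(4 - u)) (X(r, u) = (0 + u)*(u + 2*u*(4 - u)) = u*(u + 2*u*(4 - u)))
X(69, -11)/(-936) + V/v = ((-11)²*(9 - 2*(-11)))/(-936) + 2018/1942 = (121*(9 + 22))*(-1/936) + 2018*(1/1942) = (121*31)*(-1/936) + 1009/971 = 3751*(-1/936) + 1009/971 = -3751/936 + 1009/971 = -2697797/908856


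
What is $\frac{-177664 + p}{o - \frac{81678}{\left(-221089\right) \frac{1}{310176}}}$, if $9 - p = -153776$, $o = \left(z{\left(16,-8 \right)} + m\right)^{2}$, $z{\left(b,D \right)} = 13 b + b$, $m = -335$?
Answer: $- \frac{5279384231}{28058592897} \approx -0.18816$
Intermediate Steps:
$z{\left(b,D \right)} = 14 b$
$o = 12321$ ($o = \left(14 \cdot 16 - 335\right)^{2} = \left(224 - 335\right)^{2} = \left(-111\right)^{2} = 12321$)
$p = 153785$ ($p = 9 - -153776 = 9 + 153776 = 153785$)
$\frac{-177664 + p}{o - \frac{81678}{\left(-221089\right) \frac{1}{310176}}} = \frac{-177664 + 153785}{12321 - \frac{81678}{\left(-221089\right) \frac{1}{310176}}} = - \frac{23879}{12321 - \frac{81678}{\left(-221089\right) \frac{1}{310176}}} = - \frac{23879}{12321 - \frac{81678}{- \frac{221089}{310176}}} = - \frac{23879}{12321 - - \frac{25334555328}{221089}} = - \frac{23879}{12321 + \frac{25334555328}{221089}} = - \frac{23879}{\frac{28058592897}{221089}} = \left(-23879\right) \frac{221089}{28058592897} = - \frac{5279384231}{28058592897}$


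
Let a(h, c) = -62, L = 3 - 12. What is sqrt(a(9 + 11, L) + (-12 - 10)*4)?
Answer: 5*I*sqrt(6) ≈ 12.247*I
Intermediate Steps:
L = -9
sqrt(a(9 + 11, L) + (-12 - 10)*4) = sqrt(-62 + (-12 - 10)*4) = sqrt(-62 - 22*4) = sqrt(-62 - 88) = sqrt(-150) = 5*I*sqrt(6)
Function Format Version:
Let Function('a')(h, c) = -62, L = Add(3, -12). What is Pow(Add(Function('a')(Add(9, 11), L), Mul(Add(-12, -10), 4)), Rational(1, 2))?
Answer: Mul(5, I, Pow(6, Rational(1, 2))) ≈ Mul(12.247, I)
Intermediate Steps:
L = -9
Pow(Add(Function('a')(Add(9, 11), L), Mul(Add(-12, -10), 4)), Rational(1, 2)) = Pow(Add(-62, Mul(Add(-12, -10), 4)), Rational(1, 2)) = Pow(Add(-62, Mul(-22, 4)), Rational(1, 2)) = Pow(Add(-62, -88), Rational(1, 2)) = Pow(-150, Rational(1, 2)) = Mul(5, I, Pow(6, Rational(1, 2)))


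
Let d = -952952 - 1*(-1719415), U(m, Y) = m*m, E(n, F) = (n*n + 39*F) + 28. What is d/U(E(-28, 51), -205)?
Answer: 766463/7845601 ≈ 0.097693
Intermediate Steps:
E(n, F) = 28 + n² + 39*F (E(n, F) = (n² + 39*F) + 28 = 28 + n² + 39*F)
U(m, Y) = m²
d = 766463 (d = -952952 + 1719415 = 766463)
d/U(E(-28, 51), -205) = 766463/((28 + (-28)² + 39*51)²) = 766463/((28 + 784 + 1989)²) = 766463/(2801²) = 766463/7845601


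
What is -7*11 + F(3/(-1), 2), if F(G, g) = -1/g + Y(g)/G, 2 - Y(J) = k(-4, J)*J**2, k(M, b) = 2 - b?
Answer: -469/6 ≈ -78.167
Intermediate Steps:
Y(J) = 2 - J**2*(2 - J) (Y(J) = 2 - (2 - J)*J**2 = 2 - J**2*(2 - J))
F(G, g) = -1/g + (2 + g**2*(-2 + g))/G
-7*11 + F(3/(-1), 2) = -7*11 + (-3/(-1) + 2*(2 + 2**2*(-2 + 2)))/((3/(-1))*2) = -77 + (1/2)*(-3*(-1) + 2*(2 + 4*0))/(3*(-1)) = -77 + (1/2)*(-1*(-3) + 2*(2 + 0))/(-3) = -77 - 1/3*1/2*(3 + 2*2) = -77 - 1/3*1/2*(3 + 4) = -77 - 1/3*1/2*7 = -77 - 7/6 = -469/6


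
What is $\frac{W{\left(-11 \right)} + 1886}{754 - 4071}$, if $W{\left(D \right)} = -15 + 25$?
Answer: $- \frac{1896}{3317} \approx -0.5716$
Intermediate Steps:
$W{\left(D \right)} = 10$
$\frac{W{\left(-11 \right)} + 1886}{754 - 4071} = \frac{10 + 1886}{754 - 4071} = \frac{1896}{-3317} = 1896 \left(- \frac{1}{3317}\right) = - \frac{1896}{3317}$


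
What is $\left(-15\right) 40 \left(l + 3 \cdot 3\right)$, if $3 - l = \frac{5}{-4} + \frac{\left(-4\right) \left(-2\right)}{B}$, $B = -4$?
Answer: $-9150$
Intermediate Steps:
$l = \frac{25}{4}$ ($l = 3 - \left(\frac{5}{-4} + \frac{\left(-4\right) \left(-2\right)}{-4}\right) = 3 - \left(5 \left(- \frac{1}{4}\right) + 8 \left(- \frac{1}{4}\right)\right) = 3 - \left(- \frac{5}{4} - 2\right) = 3 - - \frac{13}{4} = 3 + \frac{13}{4} = \frac{25}{4} \approx 6.25$)
$\left(-15\right) 40 \left(l + 3 \cdot 3\right) = \left(-15\right) 40 \left(\frac{25}{4} + 3 \cdot 3\right) = - 600 \left(\frac{25}{4} + 9\right) = \left(-600\right) \frac{61}{4} = -9150$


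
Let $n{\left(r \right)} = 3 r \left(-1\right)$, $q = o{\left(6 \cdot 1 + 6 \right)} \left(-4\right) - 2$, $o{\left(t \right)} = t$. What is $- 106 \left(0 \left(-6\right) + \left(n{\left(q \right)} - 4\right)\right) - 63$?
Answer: $-15539$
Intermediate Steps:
$q = -50$ ($q = \left(6 \cdot 1 + 6\right) \left(-4\right) - 2 = \left(6 + 6\right) \left(-4\right) - 2 = 12 \left(-4\right) - 2 = -48 - 2 = -50$)
$n{\left(r \right)} = - 3 r$ ($n{\left(r \right)} = 3 \left(- r\right) = - 3 r$)
$- 106 \left(0 \left(-6\right) + \left(n{\left(q \right)} - 4\right)\right) - 63 = - 106 \left(0 \left(-6\right) - -146\right) - 63 = - 106 \left(0 + \left(150 - 4\right)\right) - 63 = - 106 \left(0 + 146\right) - 63 = \left(-106\right) 146 - 63 = -15476 - 63 = -15539$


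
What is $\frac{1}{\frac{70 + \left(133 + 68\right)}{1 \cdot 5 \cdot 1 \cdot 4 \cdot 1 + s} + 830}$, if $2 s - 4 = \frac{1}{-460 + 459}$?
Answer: $\frac{43}{36232} \approx 0.0011868$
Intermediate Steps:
$s = \frac{3}{2}$ ($s = 2 + \frac{1}{2 \left(-460 + 459\right)} = 2 + \frac{1}{2 \left(-1\right)} = 2 + \frac{1}{2} \left(-1\right) = 2 - \frac{1}{2} = \frac{3}{2} \approx 1.5$)
$\frac{1}{\frac{70 + \left(133 + 68\right)}{1 \cdot 5 \cdot 1 \cdot 4 \cdot 1 + s} + 830} = \frac{1}{\frac{70 + \left(133 + 68\right)}{1 \cdot 5 \cdot 1 \cdot 4 \cdot 1 + \frac{3}{2}} + 830} = \frac{1}{\frac{70 + 201}{5 \cdot 1 \cdot 4 \cdot 1 + \frac{3}{2}} + 830} = \frac{1}{\frac{271}{5 \cdot 4 \cdot 1 + \frac{3}{2}} + 830} = \frac{1}{\frac{271}{20 \cdot 1 + \frac{3}{2}} + 830} = \frac{1}{\frac{271}{20 + \frac{3}{2}} + 830} = \frac{1}{\frac{271}{\frac{43}{2}} + 830} = \frac{1}{271 \cdot \frac{2}{43} + 830} = \frac{1}{\frac{542}{43} + 830} = \frac{1}{\frac{36232}{43}} = \frac{43}{36232}$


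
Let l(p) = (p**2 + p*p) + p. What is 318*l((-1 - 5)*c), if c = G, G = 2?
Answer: 87768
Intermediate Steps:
c = 2
l(p) = p + 2*p**2 (l(p) = (p**2 + p**2) + p = 2*p**2 + p = p + 2*p**2)
318*l((-1 - 5)*c) = 318*(((-1 - 5)*2)*(1 + 2*((-1 - 5)*2))) = 318*((-6*2)*(1 + 2*(-6*2))) = 318*(-12*(1 + 2*(-12))) = 318*(-12*(1 - 24)) = 318*(-12*(-23)) = 318*276 = 87768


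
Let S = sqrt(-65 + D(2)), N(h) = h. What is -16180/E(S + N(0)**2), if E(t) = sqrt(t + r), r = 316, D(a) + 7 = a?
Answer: -16180/sqrt(316 + I*sqrt(70)) ≈ -909.96 + 12.044*I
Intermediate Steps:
D(a) = -7 + a
S = I*sqrt(70) (S = sqrt(-65 + (-7 + 2)) = sqrt(-65 - 5) = sqrt(-70) = I*sqrt(70) ≈ 8.3666*I)
E(t) = sqrt(316 + t) (E(t) = sqrt(t + 316) = sqrt(316 + t))
-16180/E(S + N(0)**2) = -16180/sqrt(316 + (I*sqrt(70) + 0**2)) = -16180/sqrt(316 + (I*sqrt(70) + 0)) = -16180/sqrt(316 + I*sqrt(70))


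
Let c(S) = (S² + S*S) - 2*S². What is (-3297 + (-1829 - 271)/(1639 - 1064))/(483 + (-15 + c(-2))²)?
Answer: -25305/5428 ≈ -4.6619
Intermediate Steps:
c(S) = 0 (c(S) = (S² + S²) - 2*S² = 2*S² - 2*S² = 0)
(-3297 + (-1829 - 271)/(1639 - 1064))/(483 + (-15 + c(-2))²) = (-3297 + (-1829 - 271)/(1639 - 1064))/(483 + (-15 + 0)²) = (-3297 - 2100/575)/(483 + (-15)²) = (-3297 - 2100*1/575)/(483 + 225) = (-3297 - 84/23)/708 = -75915/23*1/708 = -25305/5428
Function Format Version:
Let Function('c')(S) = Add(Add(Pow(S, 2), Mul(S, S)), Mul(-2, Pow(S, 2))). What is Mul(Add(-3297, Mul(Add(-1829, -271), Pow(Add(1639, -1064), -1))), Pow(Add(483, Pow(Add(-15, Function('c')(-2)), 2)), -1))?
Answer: Rational(-25305, 5428) ≈ -4.6619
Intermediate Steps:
Function('c')(S) = 0 (Function('c')(S) = Add(Add(Pow(S, 2), Pow(S, 2)), Mul(-2, Pow(S, 2))) = Add(Mul(2, Pow(S, 2)), Mul(-2, Pow(S, 2))) = 0)
Mul(Add(-3297, Mul(Add(-1829, -271), Pow(Add(1639, -1064), -1))), Pow(Add(483, Pow(Add(-15, Function('c')(-2)), 2)), -1)) = Mul(Add(-3297, Mul(Add(-1829, -271), Pow(Add(1639, -1064), -1))), Pow(Add(483, Pow(Add(-15, 0), 2)), -1)) = Mul(Add(-3297, Mul(-2100, Pow(575, -1))), Pow(Add(483, Pow(-15, 2)), -1)) = Mul(Add(-3297, Mul(-2100, Rational(1, 575))), Pow(Add(483, 225), -1)) = Mul(Add(-3297, Rational(-84, 23)), Pow(708, -1)) = Mul(Rational(-75915, 23), Rational(1, 708)) = Rational(-25305, 5428)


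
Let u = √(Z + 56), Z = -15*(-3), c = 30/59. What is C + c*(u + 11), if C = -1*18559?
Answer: -1094651/59 + 30*√101/59 ≈ -18548.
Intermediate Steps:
c = 30/59 (c = 30*(1/59) = 30/59 ≈ 0.50847)
Z = 45
u = √101 (u = √(45 + 56) = √101 ≈ 10.050)
C = -18559
C + c*(u + 11) = -18559 + 30*(√101 + 11)/59 = -18559 + 30*(11 + √101)/59 = -18559 + (330/59 + 30*√101/59) = -1094651/59 + 30*√101/59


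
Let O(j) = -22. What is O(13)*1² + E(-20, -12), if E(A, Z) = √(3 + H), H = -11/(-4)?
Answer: -22 + √23/2 ≈ -19.602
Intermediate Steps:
H = 11/4 (H = -11*(-¼) = 11/4 ≈ 2.7500)
E(A, Z) = √23/2 (E(A, Z) = √(3 + 11/4) = √(23/4) = √23/2)
O(13)*1² + E(-20, -12) = -22*1² + √23/2 = -22*1 + √23/2 = -22 + √23/2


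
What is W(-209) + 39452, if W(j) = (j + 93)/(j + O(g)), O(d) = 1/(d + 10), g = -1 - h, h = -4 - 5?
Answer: 148381060/3761 ≈ 39453.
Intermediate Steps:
h = -9
g = 8 (g = -1 - 1*(-9) = -1 + 9 = 8)
O(d) = 1/(10 + d)
W(j) = (93 + j)/(1/18 + j) (W(j) = (j + 93)/(j + 1/(10 + 8)) = (93 + j)/(j + 1/18) = (93 + j)/(1/18 + j))
W(-209) + 39452 = 18*(93 - 209)/(1 + 18*(-209)) + 39452 = 18*(-116)/(1 - 3762) + 39452 = 18*(-116)/(-3761) + 39452 = 18*(-1/3761)*(-116) + 39452 = 2088/3761 + 39452 = 148381060/3761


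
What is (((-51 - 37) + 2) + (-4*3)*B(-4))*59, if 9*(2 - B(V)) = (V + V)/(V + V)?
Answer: -19234/3 ≈ -6411.3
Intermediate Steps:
B(V) = 17/9 (B(V) = 2 - (V + V)/(9*(V + V)) = 2 - 2*V/(9*(2*V)) = 2 - 2*V*1/(2*V)/9 = 2 - ⅑*1 = 2 - ⅑ = 17/9)
(((-51 - 37) + 2) + (-4*3)*B(-4))*59 = (((-51 - 37) + 2) - 4*3*(17/9))*59 = ((-88 + 2) - 12*17/9)*59 = (-86 - 68/3)*59 = -326/3*59 = -19234/3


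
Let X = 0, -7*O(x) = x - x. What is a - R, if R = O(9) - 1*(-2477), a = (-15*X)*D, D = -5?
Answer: -2477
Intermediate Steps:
O(x) = 0 (O(x) = -(x - x)/7 = -⅐*0 = 0)
a = 0 (a = -15*0*(-5) = 0*(-5) = 0)
R = 2477 (R = 0 - 1*(-2477) = 0 + 2477 = 2477)
a - R = 0 - 1*2477 = 0 - 2477 = -2477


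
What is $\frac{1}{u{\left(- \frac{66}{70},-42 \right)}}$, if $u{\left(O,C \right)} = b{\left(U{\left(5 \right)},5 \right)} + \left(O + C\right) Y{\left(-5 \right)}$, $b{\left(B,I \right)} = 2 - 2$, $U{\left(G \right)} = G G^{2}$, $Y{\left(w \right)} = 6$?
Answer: $- \frac{35}{9018} \approx -0.0038811$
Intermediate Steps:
$U{\left(G \right)} = G^{3}$
$b{\left(B,I \right)} = 0$
$u{\left(O,C \right)} = 6 C + 6 O$ ($u{\left(O,C \right)} = 0 + \left(O + C\right) 6 = 0 + \left(C + O\right) 6 = 0 + \left(6 C + 6 O\right) = 6 C + 6 O$)
$\frac{1}{u{\left(- \frac{66}{70},-42 \right)}} = \frac{1}{6 \left(-42\right) + 6 \left(- \frac{66}{70}\right)} = \frac{1}{-252 + 6 \left(\left(-66\right) \frac{1}{70}\right)} = \frac{1}{-252 + 6 \left(- \frac{33}{35}\right)} = \frac{1}{-252 - \frac{198}{35}} = \frac{1}{- \frac{9018}{35}} = - \frac{35}{9018}$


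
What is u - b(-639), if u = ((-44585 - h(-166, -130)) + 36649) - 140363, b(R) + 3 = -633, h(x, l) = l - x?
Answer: -147699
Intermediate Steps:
b(R) = -636 (b(R) = -3 - 633 = -636)
u = -148335 (u = ((-44585 - (-130 - 1*(-166))) + 36649) - 140363 = ((-44585 - (-130 + 166)) + 36649) - 140363 = ((-44585 - 1*36) + 36649) - 140363 = ((-44585 - 36) + 36649) - 140363 = (-44621 + 36649) - 140363 = -7972 - 140363 = -148335)
u - b(-639) = -148335 - 1*(-636) = -148335 + 636 = -147699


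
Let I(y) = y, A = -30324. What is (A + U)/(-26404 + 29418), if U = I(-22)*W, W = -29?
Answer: -14843/1507 ≈ -9.8494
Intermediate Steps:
U = 638 (U = -22*(-29) = 638)
(A + U)/(-26404 + 29418) = (-30324 + 638)/(-26404 + 29418) = -29686/3014 = -29686*1/3014 = -14843/1507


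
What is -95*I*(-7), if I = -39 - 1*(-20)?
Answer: -12635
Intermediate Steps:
I = -19 (I = -39 + 20 = -19)
-95*I*(-7) = -95*(-19)*(-7) = 1805*(-7) = -12635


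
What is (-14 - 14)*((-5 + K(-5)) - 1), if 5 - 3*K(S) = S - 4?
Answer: 112/3 ≈ 37.333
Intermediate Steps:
K(S) = 3 - S/3 (K(S) = 5/3 - (S - 4)/3 = 5/3 - (-4 + S)/3 = 5/3 + (4/3 - S/3) = 3 - S/3)
(-14 - 14)*((-5 + K(-5)) - 1) = (-14 - 14)*((-5 + (3 - 1/3*(-5))) - 1) = -28*((-5 + (3 + 5/3)) - 1) = -28*((-5 + 14/3) - 1) = -28*(-1/3 - 1) = -28*(-4/3) = 112/3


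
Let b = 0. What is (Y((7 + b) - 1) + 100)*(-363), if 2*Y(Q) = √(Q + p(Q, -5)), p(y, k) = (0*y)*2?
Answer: -36300 - 363*√6/2 ≈ -36745.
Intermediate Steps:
p(y, k) = 0 (p(y, k) = 0*2 = 0)
Y(Q) = √Q/2 (Y(Q) = √(Q + 0)/2 = √Q/2)
(Y((7 + b) - 1) + 100)*(-363) = (√((7 + 0) - 1)/2 + 100)*(-363) = (√(7 - 1)/2 + 100)*(-363) = (√6/2 + 100)*(-363) = (100 + √6/2)*(-363) = -36300 - 363*√6/2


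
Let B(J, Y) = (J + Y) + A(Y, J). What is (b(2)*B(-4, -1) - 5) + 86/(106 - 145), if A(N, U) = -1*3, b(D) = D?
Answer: -905/39 ≈ -23.205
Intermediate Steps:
A(N, U) = -3
B(J, Y) = -3 + J + Y (B(J, Y) = (J + Y) - 3 = -3 + J + Y)
(b(2)*B(-4, -1) - 5) + 86/(106 - 145) = (2*(-3 - 4 - 1) - 5) + 86/(106 - 145) = (2*(-8) - 5) + 86/(-39) = (-16 - 5) - 1/39*86 = -21 - 86/39 = -905/39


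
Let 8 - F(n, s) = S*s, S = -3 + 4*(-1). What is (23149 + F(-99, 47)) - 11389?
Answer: 12097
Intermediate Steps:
S = -7 (S = -3 - 4 = -7)
F(n, s) = 8 + 7*s (F(n, s) = 8 - (-7)*s = 8 + 7*s)
(23149 + F(-99, 47)) - 11389 = (23149 + (8 + 7*47)) - 11389 = (23149 + (8 + 329)) - 11389 = (23149 + 337) - 11389 = 23486 - 11389 = 12097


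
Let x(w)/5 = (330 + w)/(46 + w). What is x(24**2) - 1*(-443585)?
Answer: 137957200/311 ≈ 4.4359e+5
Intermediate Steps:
x(w) = 5*(330 + w)/(46 + w) (x(w) = 5*((330 + w)/(46 + w)) = 5*(330 + w)/(46 + w))
x(24**2) - 1*(-443585) = 5*(330 + 24**2)/(46 + 24**2) - 1*(-443585) = 5*(330 + 576)/(46 + 576) + 443585 = 5*906/622 + 443585 = 5*(1/622)*906 + 443585 = 2265/311 + 443585 = 137957200/311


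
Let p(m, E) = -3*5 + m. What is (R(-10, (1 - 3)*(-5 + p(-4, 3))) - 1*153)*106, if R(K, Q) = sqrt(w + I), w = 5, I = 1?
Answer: -16218 + 106*sqrt(6) ≈ -15958.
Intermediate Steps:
p(m, E) = -15 + m
R(K, Q) = sqrt(6) (R(K, Q) = sqrt(5 + 1) = sqrt(6))
(R(-10, (1 - 3)*(-5 + p(-4, 3))) - 1*153)*106 = (sqrt(6) - 1*153)*106 = (sqrt(6) - 153)*106 = (-153 + sqrt(6))*106 = -16218 + 106*sqrt(6)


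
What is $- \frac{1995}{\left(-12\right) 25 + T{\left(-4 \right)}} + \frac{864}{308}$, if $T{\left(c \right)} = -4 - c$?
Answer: $\frac{14561}{1540} \approx 9.4552$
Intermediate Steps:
$- \frac{1995}{\left(-12\right) 25 + T{\left(-4 \right)}} + \frac{864}{308} = - \frac{1995}{\left(-12\right) 25 - 0} + \frac{864}{308} = - \frac{1995}{-300 + \left(-4 + 4\right)} + 864 \cdot \frac{1}{308} = - \frac{1995}{-300 + 0} + \frac{216}{77} = - \frac{1995}{-300} + \frac{216}{77} = \left(-1995\right) \left(- \frac{1}{300}\right) + \frac{216}{77} = \frac{133}{20} + \frac{216}{77} = \frac{14561}{1540}$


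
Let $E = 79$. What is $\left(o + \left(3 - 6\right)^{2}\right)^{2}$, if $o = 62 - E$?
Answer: $64$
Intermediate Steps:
$o = -17$ ($o = 62 - 79 = -17$)
$\left(o + \left(3 - 6\right)^{2}\right)^{2} = \left(-17 + \left(3 - 6\right)^{2}\right)^{2} = \left(-17 + \left(-3\right)^{2}\right)^{2} = \left(-17 + 9\right)^{2} = \left(-8\right)^{2} = 64$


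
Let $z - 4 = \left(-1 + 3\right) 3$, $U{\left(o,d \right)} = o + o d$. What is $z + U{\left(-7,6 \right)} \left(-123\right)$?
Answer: $6037$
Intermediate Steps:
$U{\left(o,d \right)} = o + d o$
$z = 10$ ($z = 4 + \left(-1 + 3\right) 3 = 4 + 2 \cdot 3 = 4 + 6 = 10$)
$z + U{\left(-7,6 \right)} \left(-123\right) = 10 + - 7 \left(1 + 6\right) \left(-123\right) = 10 + \left(-7\right) 7 \left(-123\right) = 10 - -6027 = 10 + 6027 = 6037$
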